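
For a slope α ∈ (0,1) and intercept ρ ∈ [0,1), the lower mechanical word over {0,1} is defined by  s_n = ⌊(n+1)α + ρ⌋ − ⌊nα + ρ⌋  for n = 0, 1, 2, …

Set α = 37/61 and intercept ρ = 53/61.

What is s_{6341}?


0

(n+1)α + ρ = (6342·37 + 53) / 61 = 234707/61
nα + ρ     = (6341·37 + 53) / 61 = 234670/61
⌊234707/61⌋ = 3847,  ⌊234670/61⌋ = 3847
s_{6341} = 3847 − 3847 = 0


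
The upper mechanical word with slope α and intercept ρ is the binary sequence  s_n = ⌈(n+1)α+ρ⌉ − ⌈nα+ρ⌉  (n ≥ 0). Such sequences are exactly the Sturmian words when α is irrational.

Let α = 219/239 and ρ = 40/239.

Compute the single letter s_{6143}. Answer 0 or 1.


(n+1)α + ρ = (6144·219 + 40) / 239 = 1345576/239
nα + ρ     = (6143·219 + 40) / 239 = 1345357/239
⌈1345576/239⌉ = 5631,  ⌈1345357/239⌉ = 5630
s_{6143} = 5631 − 5630 = 1

1


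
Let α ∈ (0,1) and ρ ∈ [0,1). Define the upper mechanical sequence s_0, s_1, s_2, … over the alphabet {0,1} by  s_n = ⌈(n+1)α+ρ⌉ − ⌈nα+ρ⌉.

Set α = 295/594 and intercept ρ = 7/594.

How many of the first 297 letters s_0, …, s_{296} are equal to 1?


147

#1s = Σ_{n=0}^{296} s_n = Σ_{n=0}^{296} (⌈(n+1)α+ρ⌉ − ⌈nα+ρ⌉)
the sum telescopes: every ⌈nα+ρ⌉ with 0 < n < 297 appears once with + and once with −, leaving ⌈297α+ρ⌉ − ⌈0·α+ρ⌉
297α + ρ = (297·295 + 7) / 594 = 87622/594
ρ = 7/594
⌈87622/594⌉ = 148,  ⌈7/594⌉ = 1
#1s = 148 − 1 = 147


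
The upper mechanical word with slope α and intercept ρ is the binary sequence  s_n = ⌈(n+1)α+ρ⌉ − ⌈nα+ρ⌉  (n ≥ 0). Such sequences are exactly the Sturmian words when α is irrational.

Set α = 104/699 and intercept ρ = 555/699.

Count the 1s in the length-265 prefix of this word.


#1s = Σ_{n=0}^{264} s_n = Σ_{n=0}^{264} (⌈(n+1)α+ρ⌉ − ⌈nα+ρ⌉)
the sum telescopes: every ⌈nα+ρ⌉ with 0 < n < 265 appears once with + and once with −, leaving ⌈265α+ρ⌉ − ⌈0·α+ρ⌉
265α + ρ = (265·104 + 555) / 699 = 28115/699
ρ = 555/699
⌈28115/699⌉ = 41,  ⌈555/699⌉ = 1
#1s = 41 − 1 = 40

40


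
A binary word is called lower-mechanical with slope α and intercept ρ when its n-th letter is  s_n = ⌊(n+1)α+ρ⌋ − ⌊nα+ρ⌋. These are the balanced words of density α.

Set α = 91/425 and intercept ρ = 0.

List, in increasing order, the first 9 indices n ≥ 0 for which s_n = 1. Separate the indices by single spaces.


n=0: ⌊91/425⌋−⌊0/425⌋ = 0−0 = 0
n=1: ⌊182/425⌋−⌊91/425⌋ = 0−0 = 0
n=2: ⌊273/425⌋−⌊182/425⌋ = 0−0 = 0
n=3: ⌊364/425⌋−⌊273/425⌋ = 0−0 = 0
n=4: ⌊455/425⌋−⌊364/425⌋ = 1−0 = 1  ← one
n=5: ⌊546/425⌋−⌊455/425⌋ = 1−1 = 0
n=6: ⌊637/425⌋−⌊546/425⌋ = 1−1 = 0
n=7: ⌊728/425⌋−⌊637/425⌋ = 1−1 = 0
n=8: ⌊819/425⌋−⌊728/425⌋ = 1−1 = 0
n=9: ⌊910/425⌋−⌊819/425⌋ = 2−1 = 1  ← one
n=10: ⌊1001/425⌋−⌊910/425⌋ = 2−2 = 0
n=11: ⌊1092/425⌋−⌊1001/425⌋ = 2−2 = 0
n=12: ⌊1183/425⌋−⌊1092/425⌋ = 2−2 = 0
n=13: ⌊1274/425⌋−⌊1183/425⌋ = 2−2 = 0
n=14: ⌊1365/425⌋−⌊1274/425⌋ = 3−2 = 1  ← one
n=15: ⌊1456/425⌋−⌊1365/425⌋ = 3−3 = 0
n=16: ⌊1547/425⌋−⌊1456/425⌋ = 3−3 = 0
n=17: ⌊1638/425⌋−⌊1547/425⌋ = 3−3 = 0
n=18: ⌊1729/425⌋−⌊1638/425⌋ = 4−3 = 1  ← one
n=19: ⌊1820/425⌋−⌊1729/425⌋ = 4−4 = 0
n=20: ⌊1911/425⌋−⌊1820/425⌋ = 4−4 = 0
n=21: ⌊2002/425⌋−⌊1911/425⌋ = 4−4 = 0
n=22: ⌊2093/425⌋−⌊2002/425⌋ = 4−4 = 0
n=23: ⌊2184/425⌋−⌊2093/425⌋ = 5−4 = 1  ← one
n=24: ⌊2275/425⌋−⌊2184/425⌋ = 5−5 = 0
n=25: ⌊2366/425⌋−⌊2275/425⌋ = 5−5 = 0
n=26: ⌊2457/425⌋−⌊2366/425⌋ = 5−5 = 0
n=27: ⌊2548/425⌋−⌊2457/425⌋ = 5−5 = 0
n=28: ⌊2639/425⌋−⌊2548/425⌋ = 6−5 = 1  ← one
n=29: ⌊2730/425⌋−⌊2639/425⌋ = 6−6 = 0
n=30: ⌊2821/425⌋−⌊2730/425⌋ = 6−6 = 0
n=31: ⌊2912/425⌋−⌊2821/425⌋ = 6−6 = 0
n=32: ⌊3003/425⌋−⌊2912/425⌋ = 7−6 = 1  ← one
n=33: ⌊3094/425⌋−⌊3003/425⌋ = 7−7 = 0
n=34: ⌊3185/425⌋−⌊3094/425⌋ = 7−7 = 0
n=35: ⌊3276/425⌋−⌊3185/425⌋ = 7−7 = 0
n=36: ⌊3367/425⌋−⌊3276/425⌋ = 7−7 = 0
n=37: ⌊3458/425⌋−⌊3367/425⌋ = 8−7 = 1  ← one
n=38: ⌊3549/425⌋−⌊3458/425⌋ = 8−8 = 0
n=39: ⌊3640/425⌋−⌊3549/425⌋ = 8−8 = 0
n=40: ⌊3731/425⌋−⌊3640/425⌋ = 8−8 = 0
n=41: ⌊3822/425⌋−⌊3731/425⌋ = 8−8 = 0
n=42: ⌊3913/425⌋−⌊3822/425⌋ = 9−8 = 1  ← one
positions of the first 9 ones: 4 9 14 18 23 28 32 37 42

4 9 14 18 23 28 32 37 42


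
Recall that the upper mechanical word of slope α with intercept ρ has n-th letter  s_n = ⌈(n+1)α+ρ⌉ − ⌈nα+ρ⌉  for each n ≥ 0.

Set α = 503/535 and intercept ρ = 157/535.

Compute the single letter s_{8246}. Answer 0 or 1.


(n+1)α + ρ = (8247·503 + 157) / 535 = 4148398/535
nα + ρ     = (8246·503 + 157) / 535 = 4147895/535
⌈4148398/535⌉ = 7755,  ⌈4147895/535⌉ = 7754
s_{8246} = 7755 − 7754 = 1

1


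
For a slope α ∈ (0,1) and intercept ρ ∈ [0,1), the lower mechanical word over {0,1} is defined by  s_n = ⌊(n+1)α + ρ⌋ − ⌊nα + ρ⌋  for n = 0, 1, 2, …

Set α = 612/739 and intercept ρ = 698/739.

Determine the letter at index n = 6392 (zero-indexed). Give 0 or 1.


1

(n+1)α + ρ = (6393·612 + 698) / 739 = 3913214/739
nα + ρ     = (6392·612 + 698) / 739 = 3912602/739
⌊3913214/739⌋ = 5295,  ⌊3912602/739⌋ = 5294
s_{6392} = 5295 − 5294 = 1


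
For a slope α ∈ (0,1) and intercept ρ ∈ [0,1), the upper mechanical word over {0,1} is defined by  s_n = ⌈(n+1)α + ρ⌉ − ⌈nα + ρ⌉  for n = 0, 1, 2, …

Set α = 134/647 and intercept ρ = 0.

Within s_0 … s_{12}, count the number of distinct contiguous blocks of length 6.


6

t_n = ⌈(n·134)/647⌉ for n = 0 … 13:
  n=0…9: ⌈0/647⌉=0 ⌈134/647⌉=1 ⌈268/647⌉=1 ⌈402/647⌉=1 ⌈536/647⌉=1 ⌈670/647⌉=2 ⌈804/647⌉=2 ⌈938/647⌉=2 ⌈1072/647⌉=2 ⌈1206/647⌉=2
  n=10…13: ⌈1340/647⌉=3 ⌈1474/647⌉=3 ⌈1608/647⌉=3 ⌈1742/647⌉=3
s_n = t_(n+1) − t_n for n = 0 … 12 gives
prefix = 1000100001000
slide a length-6 window over [0..5] … [7..12] (8 windows); first occurrence of each distinct factor:
  [  0..  5] 100010
  [  1..  6] 000100
  [  2..  7] 001000
  [  3..  8] 010000
  [  4..  9] 100001
  [  5.. 10] 000010
  (the other 2 windows repeat one of these)
distinct factors: {000010, 000100, 001000, 010000, 100001, 100010}
count = 6  (Sturmian bound for length 6 is 7)


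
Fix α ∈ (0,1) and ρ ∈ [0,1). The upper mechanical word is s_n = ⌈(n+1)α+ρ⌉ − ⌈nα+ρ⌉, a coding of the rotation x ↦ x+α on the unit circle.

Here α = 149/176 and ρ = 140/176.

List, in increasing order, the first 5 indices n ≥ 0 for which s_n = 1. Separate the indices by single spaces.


0 1 2 3 4

n=0: ⌈289/176⌉−⌈140/176⌉ = 2−1 = 1  ← one
n=1: ⌈438/176⌉−⌈289/176⌉ = 3−2 = 1  ← one
n=2: ⌈587/176⌉−⌈438/176⌉ = 4−3 = 1  ← one
n=3: ⌈736/176⌉−⌈587/176⌉ = 5−4 = 1  ← one
n=4: ⌈885/176⌉−⌈736/176⌉ = 6−5 = 1  ← one
positions of the first 5 ones: 0 1 2 3 4


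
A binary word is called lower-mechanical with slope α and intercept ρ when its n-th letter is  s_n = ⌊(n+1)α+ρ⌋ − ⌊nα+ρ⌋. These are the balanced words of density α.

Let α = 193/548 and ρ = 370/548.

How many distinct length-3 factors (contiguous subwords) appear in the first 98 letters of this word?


t_n = ⌊(n·193+370)/548⌋ for n = 0 … 98:
  n=0…9: ⌊370/548⌋=0 ⌊563/548⌋=1 ⌊756/548⌋=1 ⌊949/548⌋=1 ⌊1142/548⌋=2 ⌊1335/548⌋=2 ⌊1528/548⌋=2 ⌊1721/548⌋=3 ⌊1914/548⌋=3 ⌊2107/548⌋=3
  n=10…19: ⌊2300/548⌋=4 ⌊2493/548⌋=4 ⌊2686/548⌋=4 ⌊2879/548⌋=5 ⌊3072/548⌋=5 ⌊3265/548⌋=5 ⌊3458/548⌋=6 ⌊3651/548⌋=6 ⌊3844/548⌋=7 ⌊4037/548⌋=7
  n=20…29: ⌊4230/548⌋=7 ⌊4423/548⌋=8 ⌊4616/548⌋=8 ⌊4809/548⌋=8 ⌊5002/548⌋=9 ⌊5195/548⌋=9 ⌊5388/548⌋=9 ⌊5581/548⌋=10 ⌊5774/548⌋=10 ⌊5967/548⌋=10
  n=30…39: ⌊6160/548⌋=11 ⌊6353/548⌋=11 ⌊6546/548⌋=11 ⌊6739/548⌋=12 ⌊6932/548⌋=12 ⌊7125/548⌋=13 ⌊7318/548⌋=13 ⌊7511/548⌋=13 ⌊7704/548⌋=14 ⌊7897/548⌋=14
  n=40…49: ⌊8090/548⌋=14 ⌊8283/548⌋=15 ⌊8476/548⌋=15 ⌊8669/548⌋=15 ⌊8862/548⌋=16 ⌊9055/548⌋=16 ⌊9248/548⌋=16 ⌊9441/548⌋=17 ⌊9634/548⌋=17 ⌊9827/548⌋=17
  n=50…59: ⌊10020/548⌋=18 ⌊10213/548⌋=18 ⌊10406/548⌋=18 ⌊10599/548⌋=19 ⌊10792/548⌋=19 ⌊10985/548⌋=20 ⌊11178/548⌋=20 ⌊11371/548⌋=20 ⌊11564/548⌋=21 ⌊11757/548⌋=21
  n=60…69: ⌊11950/548⌋=21 ⌊12143/548⌋=22 ⌊12336/548⌋=22 ⌊12529/548⌋=22 ⌊12722/548⌋=23 ⌊12915/548⌋=23 ⌊13108/548⌋=23 ⌊13301/548⌋=24 ⌊13494/548⌋=24 ⌊13687/548⌋=24
  n=70…79: ⌊13880/548⌋=25 ⌊14073/548⌋=25 ⌊14266/548⌋=26 ⌊14459/548⌋=26 ⌊14652/548⌋=26 ⌊14845/548⌋=27 ⌊15038/548⌋=27 ⌊15231/548⌋=27 ⌊15424/548⌋=28 ⌊15617/548⌋=28
  n=80…89: ⌊15810/548⌋=28 ⌊16003/548⌋=29 ⌊16196/548⌋=29 ⌊16389/548⌋=29 ⌊16582/548⌋=30 ⌊16775/548⌋=30 ⌊16968/548⌋=30 ⌊17161/548⌋=31 ⌊17354/548⌋=31 ⌊17547/548⌋=32
  n=90…98: ⌊17740/548⌋=32 ⌊17933/548⌋=32 ⌊18126/548⌋=33 ⌊18319/548⌋=33 ⌊18512/548⌋=33 ⌊18705/548⌋=34 ⌊18898/548⌋=34 ⌊19091/548⌋=34 ⌊19284/548⌋=35
s_n = t_(n+1) − t_n for n = 0 … 97 gives
prefix = 10010010010010010100100100100100101001001001001001001010010010010010010100100100100100101001001001
slide a length-3 window over [0..2] … [95..97] (96 windows); first occurrence of each distinct factor:
  [  0..  2] 100
  [  1..  3] 001
  [  2..  4] 010
  [ 15.. 17] 101
  (the other 92 windows repeat one of these)
distinct factors: {001, 010, 100, 101}
count = 4  (Sturmian bound for length 3 is 4)

4


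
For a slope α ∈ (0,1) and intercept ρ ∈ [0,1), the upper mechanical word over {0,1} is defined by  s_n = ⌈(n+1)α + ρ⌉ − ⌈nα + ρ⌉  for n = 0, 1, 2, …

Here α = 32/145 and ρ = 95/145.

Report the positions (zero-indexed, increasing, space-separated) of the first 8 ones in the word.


n=0: ⌈127/145⌉−⌈95/145⌉ = 1−1 = 0
n=1: ⌈159/145⌉−⌈127/145⌉ = 2−1 = 1  ← one
n=2: ⌈191/145⌉−⌈159/145⌉ = 2−2 = 0
n=3: ⌈223/145⌉−⌈191/145⌉ = 2−2 = 0
n=4: ⌈255/145⌉−⌈223/145⌉ = 2−2 = 0
n=5: ⌈287/145⌉−⌈255/145⌉ = 2−2 = 0
n=6: ⌈319/145⌉−⌈287/145⌉ = 3−2 = 1  ← one
n=7: ⌈351/145⌉−⌈319/145⌉ = 3−3 = 0
n=8: ⌈383/145⌉−⌈351/145⌉ = 3−3 = 0
n=9: ⌈415/145⌉−⌈383/145⌉ = 3−3 = 0
n=10: ⌈447/145⌉−⌈415/145⌉ = 4−3 = 1  ← one
n=11: ⌈479/145⌉−⌈447/145⌉ = 4−4 = 0
n=12: ⌈511/145⌉−⌈479/145⌉ = 4−4 = 0
n=13: ⌈543/145⌉−⌈511/145⌉ = 4−4 = 0
n=14: ⌈575/145⌉−⌈543/145⌉ = 4−4 = 0
n=15: ⌈607/145⌉−⌈575/145⌉ = 5−4 = 1  ← one
n=16: ⌈639/145⌉−⌈607/145⌉ = 5−5 = 0
n=17: ⌈671/145⌉−⌈639/145⌉ = 5−5 = 0
n=18: ⌈703/145⌉−⌈671/145⌉ = 5−5 = 0
n=19: ⌈735/145⌉−⌈703/145⌉ = 6−5 = 1  ← one
n=20: ⌈767/145⌉−⌈735/145⌉ = 6−6 = 0
n=21: ⌈799/145⌉−⌈767/145⌉ = 6−6 = 0
n=22: ⌈831/145⌉−⌈799/145⌉ = 6−6 = 0
n=23: ⌈863/145⌉−⌈831/145⌉ = 6−6 = 0
n=24: ⌈895/145⌉−⌈863/145⌉ = 7−6 = 1  ← one
n=25: ⌈927/145⌉−⌈895/145⌉ = 7−7 = 0
n=26: ⌈959/145⌉−⌈927/145⌉ = 7−7 = 0
n=27: ⌈991/145⌉−⌈959/145⌉ = 7−7 = 0
n=28: ⌈1023/145⌉−⌈991/145⌉ = 8−7 = 1  ← one
n=29: ⌈1055/145⌉−⌈1023/145⌉ = 8−8 = 0
n=30: ⌈1087/145⌉−⌈1055/145⌉ = 8−8 = 0
n=31: ⌈1119/145⌉−⌈1087/145⌉ = 8−8 = 0
n=32: ⌈1151/145⌉−⌈1119/145⌉ = 8−8 = 0
n=33: ⌈1183/145⌉−⌈1151/145⌉ = 9−8 = 1  ← one
positions of the first 8 ones: 1 6 10 15 19 24 28 33

1 6 10 15 19 24 28 33


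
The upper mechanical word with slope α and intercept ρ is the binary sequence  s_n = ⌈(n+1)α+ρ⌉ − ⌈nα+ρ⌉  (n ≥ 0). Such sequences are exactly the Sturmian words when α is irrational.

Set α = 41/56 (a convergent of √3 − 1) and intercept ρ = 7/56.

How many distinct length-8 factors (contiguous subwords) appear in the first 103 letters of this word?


t_n = ⌈(n·41+7)/56⌉ for n = 0 … 103:
  n=0…9: ⌈7/56⌉=1 ⌈48/56⌉=1 ⌈89/56⌉=2 ⌈130/56⌉=3 ⌈171/56⌉=4 ⌈212/56⌉=4 ⌈253/56⌉=5 ⌈294/56⌉=6 ⌈335/56⌉=6 ⌈376/56⌉=7
  n=10…19: ⌈417/56⌉=8 ⌈458/56⌉=9 ⌈499/56⌉=9 ⌈540/56⌉=10 ⌈581/56⌉=11 ⌈622/56⌉=12 ⌈663/56⌉=12 ⌈704/56⌉=13 ⌈745/56⌉=14 ⌈786/56⌉=15
  n=20…29: ⌈827/56⌉=15 ⌈868/56⌉=16 ⌈909/56⌉=17 ⌈950/56⌉=17 ⌈991/56⌉=18 ⌈1032/56⌉=19 ⌈1073/56⌉=20 ⌈1114/56⌉=20 ⌈1155/56⌉=21 ⌈1196/56⌉=22
  n=30…39: ⌈1237/56⌉=23 ⌈1278/56⌉=23 ⌈1319/56⌉=24 ⌈1360/56⌉=25 ⌈1401/56⌉=26 ⌈1442/56⌉=26 ⌈1483/56⌉=27 ⌈1524/56⌉=28 ⌈1565/56⌉=28 ⌈1606/56⌉=29
  n=40…49: ⌈1647/56⌉=30 ⌈1688/56⌉=31 ⌈1729/56⌉=31 ⌈1770/56⌉=32 ⌈1811/56⌉=33 ⌈1852/56⌉=34 ⌈1893/56⌉=34 ⌈1934/56⌉=35 ⌈1975/56⌉=36 ⌈2016/56⌉=36
  n=50…59: ⌈2057/56⌉=37 ⌈2098/56⌉=38 ⌈2139/56⌉=39 ⌈2180/56⌉=39 ⌈2221/56⌉=40 ⌈2262/56⌉=41 ⌈2303/56⌉=42 ⌈2344/56⌉=42 ⌈2385/56⌉=43 ⌈2426/56⌉=44
  n=60…69: ⌈2467/56⌉=45 ⌈2508/56⌉=45 ⌈2549/56⌉=46 ⌈2590/56⌉=47 ⌈2631/56⌉=47 ⌈2672/56⌉=48 ⌈2713/56⌉=49 ⌈2754/56⌉=50 ⌈2795/56⌉=50 ⌈2836/56⌉=51
  n=70…79: ⌈2877/56⌉=52 ⌈2918/56⌉=53 ⌈2959/56⌉=53 ⌈3000/56⌉=54 ⌈3041/56⌉=55 ⌈3082/56⌉=56 ⌈3123/56⌉=56 ⌈3164/56⌉=57 ⌈3205/56⌉=58 ⌈3246/56⌉=58
  n=80…89: ⌈3287/56⌉=59 ⌈3328/56⌉=60 ⌈3369/56⌉=61 ⌈3410/56⌉=61 ⌈3451/56⌉=62 ⌈3492/56⌉=63 ⌈3533/56⌉=64 ⌈3574/56⌉=64 ⌈3615/56⌉=65 ⌈3656/56⌉=66
  n=90…99: ⌈3697/56⌉=67 ⌈3738/56⌉=67 ⌈3779/56⌉=68 ⌈3820/56⌉=69 ⌈3861/56⌉=69 ⌈3902/56⌉=70 ⌈3943/56⌉=71 ⌈3984/56⌉=72 ⌈4025/56⌉=72 ⌈4066/56⌉=73
  n=100…103: ⌈4107/56⌉=74 ⌈4148/56⌉=75 ⌈4189/56⌉=75 ⌈4230/56⌉=76
s_n = t_(n+1) − t_n for n = 0 … 102 gives
prefix = 0111011011101110111011011101110111011011101110110111011101110110111011101110110111011101110110111011101
slide a length-8 window over [0..7] … [95..102] (96 windows); first occurrence of each distinct factor:
  [  0..  7] 01110110
  [  1..  8] 11101101
  [  2..  9] 11011011
  [  3.. 10] 10110111
  [  4.. 11] 01101110
  [  5.. 12] 11011101
  [  6.. 13] 10111011
  [  7.. 14] 01110111
  [  8.. 15] 11101110
  (the other 87 windows repeat one of these)
distinct factors: {01101110, 01110110, 01110111, 10110111, 10111011, 11011011, 11011101, 11101101, 11101110}
count = 9  (Sturmian bound for length 8 is 9)

9


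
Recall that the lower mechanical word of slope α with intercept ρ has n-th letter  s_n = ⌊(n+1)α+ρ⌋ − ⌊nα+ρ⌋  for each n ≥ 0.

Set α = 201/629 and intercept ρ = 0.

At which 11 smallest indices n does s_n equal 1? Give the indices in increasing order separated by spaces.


3 6 9 12 15 18 21 25 28 31 34

n=0: ⌊201/629⌋−⌊0/629⌋ = 0−0 = 0
n=1: ⌊402/629⌋−⌊201/629⌋ = 0−0 = 0
n=2: ⌊603/629⌋−⌊402/629⌋ = 0−0 = 0
n=3: ⌊804/629⌋−⌊603/629⌋ = 1−0 = 1  ← one
n=4: ⌊1005/629⌋−⌊804/629⌋ = 1−1 = 0
n=5: ⌊1206/629⌋−⌊1005/629⌋ = 1−1 = 0
n=6: ⌊1407/629⌋−⌊1206/629⌋ = 2−1 = 1  ← one
n=7: ⌊1608/629⌋−⌊1407/629⌋ = 2−2 = 0
n=8: ⌊1809/629⌋−⌊1608/629⌋ = 2−2 = 0
n=9: ⌊2010/629⌋−⌊1809/629⌋ = 3−2 = 1  ← one
n=10: ⌊2211/629⌋−⌊2010/629⌋ = 3−3 = 0
n=11: ⌊2412/629⌋−⌊2211/629⌋ = 3−3 = 0
n=12: ⌊2613/629⌋−⌊2412/629⌋ = 4−3 = 1  ← one
n=13: ⌊2814/629⌋−⌊2613/629⌋ = 4−4 = 0
n=14: ⌊3015/629⌋−⌊2814/629⌋ = 4−4 = 0
n=15: ⌊3216/629⌋−⌊3015/629⌋ = 5−4 = 1  ← one
n=16: ⌊3417/629⌋−⌊3216/629⌋ = 5−5 = 0
n=17: ⌊3618/629⌋−⌊3417/629⌋ = 5−5 = 0
n=18: ⌊3819/629⌋−⌊3618/629⌋ = 6−5 = 1  ← one
n=19: ⌊4020/629⌋−⌊3819/629⌋ = 6−6 = 0
n=20: ⌊4221/629⌋−⌊4020/629⌋ = 6−6 = 0
n=21: ⌊4422/629⌋−⌊4221/629⌋ = 7−6 = 1  ← one
n=22: ⌊4623/629⌋−⌊4422/629⌋ = 7−7 = 0
n=23: ⌊4824/629⌋−⌊4623/629⌋ = 7−7 = 0
n=24: ⌊5025/629⌋−⌊4824/629⌋ = 7−7 = 0
n=25: ⌊5226/629⌋−⌊5025/629⌋ = 8−7 = 1  ← one
n=26: ⌊5427/629⌋−⌊5226/629⌋ = 8−8 = 0
n=27: ⌊5628/629⌋−⌊5427/629⌋ = 8−8 = 0
n=28: ⌊5829/629⌋−⌊5628/629⌋ = 9−8 = 1  ← one
n=29: ⌊6030/629⌋−⌊5829/629⌋ = 9−9 = 0
n=30: ⌊6231/629⌋−⌊6030/629⌋ = 9−9 = 0
n=31: ⌊6432/629⌋−⌊6231/629⌋ = 10−9 = 1  ← one
n=32: ⌊6633/629⌋−⌊6432/629⌋ = 10−10 = 0
n=33: ⌊6834/629⌋−⌊6633/629⌋ = 10−10 = 0
n=34: ⌊7035/629⌋−⌊6834/629⌋ = 11−10 = 1  ← one
positions of the first 11 ones: 3 6 9 12 15 18 21 25 28 31 34


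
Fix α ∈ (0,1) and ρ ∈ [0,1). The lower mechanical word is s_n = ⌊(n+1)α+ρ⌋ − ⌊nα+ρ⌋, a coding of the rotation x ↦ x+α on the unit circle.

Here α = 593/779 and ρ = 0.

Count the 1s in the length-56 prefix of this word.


42

#1s = Σ_{n=0}^{55} s_n = Σ_{n=0}^{55} (⌊(n+1)α+ρ⌋ − ⌊nα+ρ⌋)
the sum telescopes: every ⌊nα+ρ⌋ with 0 < n < 56 appears once with + and once with −, leaving ⌊56α+ρ⌋ − ⌊0·α+ρ⌋
56α + ρ = (56·593) / 779 = 33208/779
ρ = 0/779
⌊33208/779⌋ = 42,  ⌊0/779⌋ = 0
#1s = 42 − 0 = 42


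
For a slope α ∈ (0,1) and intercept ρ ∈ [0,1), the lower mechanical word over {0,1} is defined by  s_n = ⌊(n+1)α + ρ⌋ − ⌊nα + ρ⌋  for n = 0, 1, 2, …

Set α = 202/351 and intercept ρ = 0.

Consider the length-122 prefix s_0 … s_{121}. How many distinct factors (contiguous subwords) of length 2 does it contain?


3

t_n = ⌊(n·202)/351⌋ for n = 0 … 122:
  n=0…9: ⌊0/351⌋=0 ⌊202/351⌋=0 ⌊404/351⌋=1 ⌊606/351⌋=1 ⌊808/351⌋=2 ⌊1010/351⌋=2 ⌊1212/351⌋=3 ⌊1414/351⌋=4 ⌊1616/351⌋=4 ⌊1818/351⌋=5
  n=10…19: ⌊2020/351⌋=5 ⌊2222/351⌋=6 ⌊2424/351⌋=6 ⌊2626/351⌋=7 ⌊2828/351⌋=8 ⌊3030/351⌋=8 ⌊3232/351⌋=9 ⌊3434/351⌋=9 ⌊3636/351⌋=10 ⌊3838/351⌋=10
  n=20…29: ⌊4040/351⌋=11 ⌊4242/351⌋=12 ⌊4444/351⌋=12 ⌊4646/351⌋=13 ⌊4848/351⌋=13 ⌊5050/351⌋=14 ⌊5252/351⌋=14 ⌊5454/351⌋=15 ⌊5656/351⌋=16 ⌊5858/351⌋=16
  n=30…39: ⌊6060/351⌋=17 ⌊6262/351⌋=17 ⌊6464/351⌋=18 ⌊6666/351⌋=18 ⌊6868/351⌋=19 ⌊7070/351⌋=20 ⌊7272/351⌋=20 ⌊7474/351⌋=21 ⌊7676/351⌋=21 ⌊7878/351⌋=22
  n=40…49: ⌊8080/351⌋=23 ⌊8282/351⌋=23 ⌊8484/351⌋=24 ⌊8686/351⌋=24 ⌊8888/351⌋=25 ⌊9090/351⌋=25 ⌊9292/351⌋=26 ⌊9494/351⌋=27 ⌊9696/351⌋=27 ⌊9898/351⌋=28
  n=50…59: ⌊10100/351⌋=28 ⌊10302/351⌋=29 ⌊10504/351⌋=29 ⌊10706/351⌋=30 ⌊10908/351⌋=31 ⌊11110/351⌋=31 ⌊11312/351⌋=32 ⌊11514/351⌋=32 ⌊11716/351⌋=33 ⌊11918/351⌋=33
  n=60…69: ⌊12120/351⌋=34 ⌊12322/351⌋=35 ⌊12524/351⌋=35 ⌊12726/351⌋=36 ⌊12928/351⌋=36 ⌊13130/351⌋=37 ⌊13332/351⌋=37 ⌊13534/351⌋=38 ⌊13736/351⌋=39 ⌊13938/351⌋=39
  n=70…79: ⌊14140/351⌋=40 ⌊14342/351⌋=40 ⌊14544/351⌋=41 ⌊14746/351⌋=42 ⌊14948/351⌋=42 ⌊15150/351⌋=43 ⌊15352/351⌋=43 ⌊15554/351⌋=44 ⌊15756/351⌋=44 ⌊15958/351⌋=45
  n=80…89: ⌊16160/351⌋=46 ⌊16362/351⌋=46 ⌊16564/351⌋=47 ⌊16766/351⌋=47 ⌊16968/351⌋=48 ⌊17170/351⌋=48 ⌊17372/351⌋=49 ⌊17574/351⌋=50 ⌊17776/351⌋=50 ⌊17978/351⌋=51
  n=90…99: ⌊18180/351⌋=51 ⌊18382/351⌋=52 ⌊18584/351⌋=52 ⌊18786/351⌋=53 ⌊18988/351⌋=54 ⌊19190/351⌋=54 ⌊19392/351⌋=55 ⌊19594/351⌋=55 ⌊19796/351⌋=56 ⌊19998/351⌋=56
  n=100…109: ⌊20200/351⌋=57 ⌊20402/351⌋=58 ⌊20604/351⌋=58 ⌊20806/351⌋=59 ⌊21008/351⌋=59 ⌊21210/351⌋=60 ⌊21412/351⌋=61 ⌊21614/351⌋=61 ⌊21816/351⌋=62 ⌊22018/351⌋=62
  n=110…119: ⌊22220/351⌋=63 ⌊22422/351⌋=63 ⌊22624/351⌋=64 ⌊22826/351⌋=65 ⌊23028/351⌋=65 ⌊23230/351⌋=66 ⌊23432/351⌋=66 ⌊23634/351⌋=67 ⌊23836/351⌋=67 ⌊24038/351⌋=68
  n=120…122: ⌊24240/351⌋=69 ⌊24442/351⌋=69 ⌊24644/351⌋=70
s_n = t_(n+1) − t_n for n = 0 … 121 gives
prefix = 01010110101011010101101010110101011010110101011010101101010110101011010110101011010101101010110101011010110101011010101101
slide a length-2 window over [0..1] … [120..121] (121 windows); first occurrence of each distinct factor:
  [  0..  1] 01
  [  1..  2] 10
  [  5..  6] 11
  (the other 118 windows repeat one of these)
distinct factors: {01, 10, 11}
count = 3  (Sturmian bound for length 2 is 3)


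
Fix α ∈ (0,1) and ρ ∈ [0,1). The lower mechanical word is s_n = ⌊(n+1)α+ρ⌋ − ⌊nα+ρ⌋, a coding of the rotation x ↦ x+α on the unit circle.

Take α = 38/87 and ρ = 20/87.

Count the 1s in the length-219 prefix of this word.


#1s = Σ_{n=0}^{218} s_n = Σ_{n=0}^{218} (⌊(n+1)α+ρ⌋ − ⌊nα+ρ⌋)
the sum telescopes: every ⌊nα+ρ⌋ with 0 < n < 219 appears once with + and once with −, leaving ⌊219α+ρ⌋ − ⌊0·α+ρ⌋
219α + ρ = (219·38 + 20) / 87 = 8342/87
ρ = 20/87
⌊8342/87⌋ = 95,  ⌊20/87⌋ = 0
#1s = 95 − 0 = 95

95


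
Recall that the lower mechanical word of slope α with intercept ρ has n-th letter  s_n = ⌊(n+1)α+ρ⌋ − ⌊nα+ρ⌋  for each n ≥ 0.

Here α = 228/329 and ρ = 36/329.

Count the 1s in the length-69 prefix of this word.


47

#1s = Σ_{n=0}^{68} s_n = Σ_{n=0}^{68} (⌊(n+1)α+ρ⌋ − ⌊nα+ρ⌋)
the sum telescopes: every ⌊nα+ρ⌋ with 0 < n < 69 appears once with + and once with −, leaving ⌊69α+ρ⌋ − ⌊0·α+ρ⌋
69α + ρ = (69·228 + 36) / 329 = 15768/329
ρ = 36/329
⌊15768/329⌋ = 47,  ⌊36/329⌋ = 0
#1s = 47 − 0 = 47


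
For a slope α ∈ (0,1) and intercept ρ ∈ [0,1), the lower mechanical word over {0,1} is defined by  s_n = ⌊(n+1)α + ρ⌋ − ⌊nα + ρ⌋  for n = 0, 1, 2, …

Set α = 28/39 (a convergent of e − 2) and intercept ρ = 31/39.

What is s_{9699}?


(n+1)α + ρ = (9700·28 + 31) / 39 = 271631/39
nα + ρ     = (9699·28 + 31) / 39 = 271603/39
⌊271631/39⌋ = 6964,  ⌊271603/39⌋ = 6964
s_{9699} = 6964 − 6964 = 0

0


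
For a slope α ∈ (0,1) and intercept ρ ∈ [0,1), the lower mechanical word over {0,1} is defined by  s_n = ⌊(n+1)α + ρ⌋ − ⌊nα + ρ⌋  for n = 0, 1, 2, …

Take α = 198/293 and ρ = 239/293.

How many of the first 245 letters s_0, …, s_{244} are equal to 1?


#1s = Σ_{n=0}^{244} s_n = Σ_{n=0}^{244} (⌊(n+1)α+ρ⌋ − ⌊nα+ρ⌋)
the sum telescopes: every ⌊nα+ρ⌋ with 0 < n < 245 appears once with + and once with −, leaving ⌊245α+ρ⌋ − ⌊0·α+ρ⌋
245α + ρ = (245·198 + 239) / 293 = 48749/293
ρ = 239/293
⌊48749/293⌋ = 166,  ⌊239/293⌋ = 0
#1s = 166 − 0 = 166

166


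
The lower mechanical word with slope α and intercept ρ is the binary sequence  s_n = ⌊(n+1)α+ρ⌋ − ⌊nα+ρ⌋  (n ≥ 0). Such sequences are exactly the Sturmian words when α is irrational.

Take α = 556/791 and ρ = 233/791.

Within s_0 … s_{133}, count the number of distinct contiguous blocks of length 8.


9

t_n = ⌊(n·556+233)/791⌋ for n = 0 … 134:
  n=0…9: ⌊233/791⌋=0 ⌊789/791⌋=0 ⌊1345/791⌋=1 ⌊1901/791⌋=2 ⌊2457/791⌋=3 ⌊3013/791⌋=3 ⌊3569/791⌋=4 ⌊4125/791⌋=5 ⌊4681/791⌋=5 ⌊5237/791⌋=6
  n=10…19: ⌊5793/791⌋=7 ⌊6349/791⌋=8 ⌊6905/791⌋=8 ⌊7461/791⌋=9 ⌊8017/791⌋=10 ⌊8573/791⌋=10 ⌊9129/791⌋=11 ⌊9685/791⌋=12 ⌊10241/791⌋=12 ⌊10797/791⌋=13
  n=20…29: ⌊11353/791⌋=14 ⌊11909/791⌋=15 ⌊12465/791⌋=15 ⌊13021/791⌋=16 ⌊13577/791⌋=17 ⌊14133/791⌋=17 ⌊14689/791⌋=18 ⌊15245/791⌋=19 ⌊15801/791⌋=19 ⌊16357/791⌋=20
  n=30…39: ⌊16913/791⌋=21 ⌊17469/791⌋=22 ⌊18025/791⌋=22 ⌊18581/791⌋=23 ⌊19137/791⌋=24 ⌊19693/791⌋=24 ⌊20249/791⌋=25 ⌊20805/791⌋=26 ⌊21361/791⌋=27 ⌊21917/791⌋=27
  n=40…49: ⌊22473/791⌋=28 ⌊23029/791⌋=29 ⌊23585/791⌋=29 ⌊24141/791⌋=30 ⌊24697/791⌋=31 ⌊25253/791⌋=31 ⌊25809/791⌋=32 ⌊26365/791⌋=33 ⌊26921/791⌋=34 ⌊27477/791⌋=34
  n=50…59: ⌊28033/791⌋=35 ⌊28589/791⌋=36 ⌊29145/791⌋=36 ⌊29701/791⌋=37 ⌊30257/791⌋=38 ⌊30813/791⌋=38 ⌊31369/791⌋=39 ⌊31925/791⌋=40 ⌊32481/791⌋=41 ⌊33037/791⌋=41
  n=60…69: ⌊33593/791⌋=42 ⌊34149/791⌋=43 ⌊34705/791⌋=43 ⌊35261/791⌋=44 ⌊35817/791⌋=45 ⌊36373/791⌋=45 ⌊36929/791⌋=46 ⌊37485/791⌋=47 ⌊38041/791⌋=48 ⌊38597/791⌋=48
  n=70…79: ⌊39153/791⌋=49 ⌊39709/791⌋=50 ⌊40265/791⌋=50 ⌊40821/791⌋=51 ⌊41377/791⌋=52 ⌊41933/791⌋=53 ⌊42489/791⌋=53 ⌊43045/791⌋=54 ⌊43601/791⌋=55 ⌊44157/791⌋=55
  n=80…89: ⌊44713/791⌋=56 ⌊45269/791⌋=57 ⌊45825/791⌋=57 ⌊46381/791⌋=58 ⌊46937/791⌋=59 ⌊47493/791⌋=60 ⌊48049/791⌋=60 ⌊48605/791⌋=61 ⌊49161/791⌋=62 ⌊49717/791⌋=62
  n=90…99: ⌊50273/791⌋=63 ⌊50829/791⌋=64 ⌊51385/791⌋=64 ⌊51941/791⌋=65 ⌊52497/791⌋=66 ⌊53053/791⌋=67 ⌊53609/791⌋=67 ⌊54165/791⌋=68 ⌊54721/791⌋=69 ⌊55277/791⌋=69
  n=100…109: ⌊55833/791⌋=70 ⌊56389/791⌋=71 ⌊56945/791⌋=71 ⌊57501/791⌋=72 ⌊58057/791⌋=73 ⌊58613/791⌋=74 ⌊59169/791⌋=74 ⌊59725/791⌋=75 ⌊60281/791⌋=76 ⌊60837/791⌋=76
  n=110…119: ⌊61393/791⌋=77 ⌊61949/791⌋=78 ⌊62505/791⌋=79 ⌊63061/791⌋=79 ⌊63617/791⌋=80 ⌊64173/791⌋=81 ⌊64729/791⌋=81 ⌊65285/791⌋=82 ⌊65841/791⌋=83 ⌊66397/791⌋=83
  n=120…129: ⌊66953/791⌋=84 ⌊67509/791⌋=85 ⌊68065/791⌋=86 ⌊68621/791⌋=86 ⌊69177/791⌋=87 ⌊69733/791⌋=88 ⌊70289/791⌋=88 ⌊70845/791⌋=89 ⌊71401/791⌋=90 ⌊71957/791⌋=90
  n=130…134: ⌊72513/791⌋=91 ⌊73069/791⌋=92 ⌊73625/791⌋=93 ⌊74181/791⌋=93 ⌊74737/791⌋=94
s_n = t_(n+1) − t_n for n = 0 … 133 gives
prefix = 01110110111011011011101101101110110111011011011101101101110110110111011011101101101110110110111011011011101101110110110111011011011101
slide a length-8 window over [0..7] … [126..133] (127 windows); first occurrence of each distinct factor:
  [  0..  7] 01110110
  [  1..  8] 11101101
  [  2..  9] 11011011
  [  3.. 10] 10110111
  [  4.. 11] 01101110
  [  5.. 12] 11011101
  [  6.. 13] 10111011
  [ 10.. 17] 10110110
  [ 11.. 18] 01101101
  (the other 118 windows repeat one of these)
distinct factors: {01101101, 01101110, 01110110, 10110110, 10110111, 10111011, 11011011, 11011101, 11101101}
count = 9  (Sturmian bound for length 8 is 9)


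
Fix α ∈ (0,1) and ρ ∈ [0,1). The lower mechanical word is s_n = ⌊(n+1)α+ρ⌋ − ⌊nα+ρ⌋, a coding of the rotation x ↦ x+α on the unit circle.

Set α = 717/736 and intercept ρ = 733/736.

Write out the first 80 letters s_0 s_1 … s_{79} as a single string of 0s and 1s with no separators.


n=0: ⌊(1·717+733)/736⌋ − ⌊(0·717+733)/736⌋ = ⌊1450/736⌋ − ⌊733/736⌋ = 1 − 0 = 1
n=1: ⌊(2·717+733)/736⌋ − ⌊(1·717+733)/736⌋ = ⌊2167/736⌋ − ⌊1450/736⌋ = 2 − 1 = 1
n=2: ⌊(3·717+733)/736⌋ − ⌊(2·717+733)/736⌋ = ⌊2884/736⌋ − ⌊2167/736⌋ = 3 − 2 = 1
n=3: ⌊(4·717+733)/736⌋ − ⌊(3·717+733)/736⌋ = ⌊3601/736⌋ − ⌊2884/736⌋ = 4 − 3 = 1
n=4: ⌊(5·717+733)/736⌋ − ⌊(4·717+733)/736⌋ = ⌊4318/736⌋ − ⌊3601/736⌋ = 5 − 4 = 1
n=5: ⌊(6·717+733)/736⌋ − ⌊(5·717+733)/736⌋ = ⌊5035/736⌋ − ⌊4318/736⌋ = 6 − 5 = 1
n=6: ⌊(7·717+733)/736⌋ − ⌊(6·717+733)/736⌋ = ⌊5752/736⌋ − ⌊5035/736⌋ = 7 − 6 = 1
n=7: ⌊(8·717+733)/736⌋ − ⌊(7·717+733)/736⌋ = ⌊6469/736⌋ − ⌊5752/736⌋ = 8 − 7 = 1
n=8: ⌊(9·717+733)/736⌋ − ⌊(8·717+733)/736⌋ = ⌊7186/736⌋ − ⌊6469/736⌋ = 9 − 8 = 1
n=9: ⌊(10·717+733)/736⌋ − ⌊(9·717+733)/736⌋ = ⌊7903/736⌋ − ⌊7186/736⌋ = 10 − 9 = 1
n=10: ⌊(11·717+733)/736⌋ − ⌊(10·717+733)/736⌋ = ⌊8620/736⌋ − ⌊7903/736⌋ = 11 − 10 = 1
n=11: ⌊(12·717+733)/736⌋ − ⌊(11·717+733)/736⌋ = ⌊9337/736⌋ − ⌊8620/736⌋ = 12 − 11 = 1
n=12: ⌊(13·717+733)/736⌋ − ⌊(12·717+733)/736⌋ = ⌊10054/736⌋ − ⌊9337/736⌋ = 13 − 12 = 1
n=13: ⌊(14·717+733)/736⌋ − ⌊(13·717+733)/736⌋ = ⌊10771/736⌋ − ⌊10054/736⌋ = 14 − 13 = 1
n=14: ⌊(15·717+733)/736⌋ − ⌊(14·717+733)/736⌋ = ⌊11488/736⌋ − ⌊10771/736⌋ = 15 − 14 = 1
n=15: ⌊(16·717+733)/736⌋ − ⌊(15·717+733)/736⌋ = ⌊12205/736⌋ − ⌊11488/736⌋ = 16 − 15 = 1
n=16: ⌊(17·717+733)/736⌋ − ⌊(16·717+733)/736⌋ = ⌊12922/736⌋ − ⌊12205/736⌋ = 17 − 16 = 1
n=17: ⌊(18·717+733)/736⌋ − ⌊(17·717+733)/736⌋ = ⌊13639/736⌋ − ⌊12922/736⌋ = 18 − 17 = 1
n=18: ⌊(19·717+733)/736⌋ − ⌊(18·717+733)/736⌋ = ⌊14356/736⌋ − ⌊13639/736⌋ = 19 − 18 = 1
n=19: ⌊(20·717+733)/736⌋ − ⌊(19·717+733)/736⌋ = ⌊15073/736⌋ − ⌊14356/736⌋ = 20 − 19 = 1
n=20: ⌊(21·717+733)/736⌋ − ⌊(20·717+733)/736⌋ = ⌊15790/736⌋ − ⌊15073/736⌋ = 21 − 20 = 1
n=21: ⌊(22·717+733)/736⌋ − ⌊(21·717+733)/736⌋ = ⌊16507/736⌋ − ⌊15790/736⌋ = 22 − 21 = 1
n=22: ⌊(23·717+733)/736⌋ − ⌊(22·717+733)/736⌋ = ⌊17224/736⌋ − ⌊16507/736⌋ = 23 − 22 = 1
n=23: ⌊(24·717+733)/736⌋ − ⌊(23·717+733)/736⌋ = ⌊17941/736⌋ − ⌊17224/736⌋ = 24 − 23 = 1
n=24: ⌊(25·717+733)/736⌋ − ⌊(24·717+733)/736⌋ = ⌊18658/736⌋ − ⌊17941/736⌋ = 25 − 24 = 1
n=25: ⌊(26·717+733)/736⌋ − ⌊(25·717+733)/736⌋ = ⌊19375/736⌋ − ⌊18658/736⌋ = 26 − 25 = 1
n=26: ⌊(27·717+733)/736⌋ − ⌊(26·717+733)/736⌋ = ⌊20092/736⌋ − ⌊19375/736⌋ = 27 − 26 = 1
n=27: ⌊(28·717+733)/736⌋ − ⌊(27·717+733)/736⌋ = ⌊20809/736⌋ − ⌊20092/736⌋ = 28 − 27 = 1
n=28: ⌊(29·717+733)/736⌋ − ⌊(28·717+733)/736⌋ = ⌊21526/736⌋ − ⌊20809/736⌋ = 29 − 28 = 1
n=29: ⌊(30·717+733)/736⌋ − ⌊(29·717+733)/736⌋ = ⌊22243/736⌋ − ⌊21526/736⌋ = 30 − 29 = 1
n=30: ⌊(31·717+733)/736⌋ − ⌊(30·717+733)/736⌋ = ⌊22960/736⌋ − ⌊22243/736⌋ = 31 − 30 = 1
n=31: ⌊(32·717+733)/736⌋ − ⌊(31·717+733)/736⌋ = ⌊23677/736⌋ − ⌊22960/736⌋ = 32 − 31 = 1
n=32: ⌊(33·717+733)/736⌋ − ⌊(32·717+733)/736⌋ = ⌊24394/736⌋ − ⌊23677/736⌋ = 33 − 32 = 1
n=33: ⌊(34·717+733)/736⌋ − ⌊(33·717+733)/736⌋ = ⌊25111/736⌋ − ⌊24394/736⌋ = 34 − 33 = 1
n=34: ⌊(35·717+733)/736⌋ − ⌊(34·717+733)/736⌋ = ⌊25828/736⌋ − ⌊25111/736⌋ = 35 − 34 = 1
n=35: ⌊(36·717+733)/736⌋ − ⌊(35·717+733)/736⌋ = ⌊26545/736⌋ − ⌊25828/736⌋ = 36 − 35 = 1
n=36: ⌊(37·717+733)/736⌋ − ⌊(36·717+733)/736⌋ = ⌊27262/736⌋ − ⌊26545/736⌋ = 37 − 36 = 1
n=37: ⌊(38·717+733)/736⌋ − ⌊(37·717+733)/736⌋ = ⌊27979/736⌋ − ⌊27262/736⌋ = 38 − 37 = 1
n=38: ⌊(39·717+733)/736⌋ − ⌊(38·717+733)/736⌋ = ⌊28696/736⌋ − ⌊27979/736⌋ = 38 − 38 = 0
n=39: ⌊(40·717+733)/736⌋ − ⌊(39·717+733)/736⌋ = ⌊29413/736⌋ − ⌊28696/736⌋ = 39 − 38 = 1
n=40: ⌊(41·717+733)/736⌋ − ⌊(40·717+733)/736⌋ = ⌊30130/736⌋ − ⌊29413/736⌋ = 40 − 39 = 1
n=41: ⌊(42·717+733)/736⌋ − ⌊(41·717+733)/736⌋ = ⌊30847/736⌋ − ⌊30130/736⌋ = 41 − 40 = 1
n=42: ⌊(43·717+733)/736⌋ − ⌊(42·717+733)/736⌋ = ⌊31564/736⌋ − ⌊30847/736⌋ = 42 − 41 = 1
n=43: ⌊(44·717+733)/736⌋ − ⌊(43·717+733)/736⌋ = ⌊32281/736⌋ − ⌊31564/736⌋ = 43 − 42 = 1
n=44: ⌊(45·717+733)/736⌋ − ⌊(44·717+733)/736⌋ = ⌊32998/736⌋ − ⌊32281/736⌋ = 44 − 43 = 1
n=45: ⌊(46·717+733)/736⌋ − ⌊(45·717+733)/736⌋ = ⌊33715/736⌋ − ⌊32998/736⌋ = 45 − 44 = 1
n=46: ⌊(47·717+733)/736⌋ − ⌊(46·717+733)/736⌋ = ⌊34432/736⌋ − ⌊33715/736⌋ = 46 − 45 = 1
n=47: ⌊(48·717+733)/736⌋ − ⌊(47·717+733)/736⌋ = ⌊35149/736⌋ − ⌊34432/736⌋ = 47 − 46 = 1
n=48: ⌊(49·717+733)/736⌋ − ⌊(48·717+733)/736⌋ = ⌊35866/736⌋ − ⌊35149/736⌋ = 48 − 47 = 1
n=49: ⌊(50·717+733)/736⌋ − ⌊(49·717+733)/736⌋ = ⌊36583/736⌋ − ⌊35866/736⌋ = 49 − 48 = 1
n=50: ⌊(51·717+733)/736⌋ − ⌊(50·717+733)/736⌋ = ⌊37300/736⌋ − ⌊36583/736⌋ = 50 − 49 = 1
n=51: ⌊(52·717+733)/736⌋ − ⌊(51·717+733)/736⌋ = ⌊38017/736⌋ − ⌊37300/736⌋ = 51 − 50 = 1
n=52: ⌊(53·717+733)/736⌋ − ⌊(52·717+733)/736⌋ = ⌊38734/736⌋ − ⌊38017/736⌋ = 52 − 51 = 1
n=53: ⌊(54·717+733)/736⌋ − ⌊(53·717+733)/736⌋ = ⌊39451/736⌋ − ⌊38734/736⌋ = 53 − 52 = 1
n=54: ⌊(55·717+733)/736⌋ − ⌊(54·717+733)/736⌋ = ⌊40168/736⌋ − ⌊39451/736⌋ = 54 − 53 = 1
n=55: ⌊(56·717+733)/736⌋ − ⌊(55·717+733)/736⌋ = ⌊40885/736⌋ − ⌊40168/736⌋ = 55 − 54 = 1
n=56: ⌊(57·717+733)/736⌋ − ⌊(56·717+733)/736⌋ = ⌊41602/736⌋ − ⌊40885/736⌋ = 56 − 55 = 1
n=57: ⌊(58·717+733)/736⌋ − ⌊(57·717+733)/736⌋ = ⌊42319/736⌋ − ⌊41602/736⌋ = 57 − 56 = 1
n=58: ⌊(59·717+733)/736⌋ − ⌊(58·717+733)/736⌋ = ⌊43036/736⌋ − ⌊42319/736⌋ = 58 − 57 = 1
n=59: ⌊(60·717+733)/736⌋ − ⌊(59·717+733)/736⌋ = ⌊43753/736⌋ − ⌊43036/736⌋ = 59 − 58 = 1
n=60: ⌊(61·717+733)/736⌋ − ⌊(60·717+733)/736⌋ = ⌊44470/736⌋ − ⌊43753/736⌋ = 60 − 59 = 1
n=61: ⌊(62·717+733)/736⌋ − ⌊(61·717+733)/736⌋ = ⌊45187/736⌋ − ⌊44470/736⌋ = 61 − 60 = 1
n=62: ⌊(63·717+733)/736⌋ − ⌊(62·717+733)/736⌋ = ⌊45904/736⌋ − ⌊45187/736⌋ = 62 − 61 = 1
n=63: ⌊(64·717+733)/736⌋ − ⌊(63·717+733)/736⌋ = ⌊46621/736⌋ − ⌊45904/736⌋ = 63 − 62 = 1
n=64: ⌊(65·717+733)/736⌋ − ⌊(64·717+733)/736⌋ = ⌊47338/736⌋ − ⌊46621/736⌋ = 64 − 63 = 1
n=65: ⌊(66·717+733)/736⌋ − ⌊(65·717+733)/736⌋ = ⌊48055/736⌋ − ⌊47338/736⌋ = 65 − 64 = 1
n=66: ⌊(67·717+733)/736⌋ − ⌊(66·717+733)/736⌋ = ⌊48772/736⌋ − ⌊48055/736⌋ = 66 − 65 = 1
n=67: ⌊(68·717+733)/736⌋ − ⌊(67·717+733)/736⌋ = ⌊49489/736⌋ − ⌊48772/736⌋ = 67 − 66 = 1
n=68: ⌊(69·717+733)/736⌋ − ⌊(68·717+733)/736⌋ = ⌊50206/736⌋ − ⌊49489/736⌋ = 68 − 67 = 1
n=69: ⌊(70·717+733)/736⌋ − ⌊(69·717+733)/736⌋ = ⌊50923/736⌋ − ⌊50206/736⌋ = 69 − 68 = 1
n=70: ⌊(71·717+733)/736⌋ − ⌊(70·717+733)/736⌋ = ⌊51640/736⌋ − ⌊50923/736⌋ = 70 − 69 = 1
n=71: ⌊(72·717+733)/736⌋ − ⌊(71·717+733)/736⌋ = ⌊52357/736⌋ − ⌊51640/736⌋ = 71 − 70 = 1
n=72: ⌊(73·717+733)/736⌋ − ⌊(72·717+733)/736⌋ = ⌊53074/736⌋ − ⌊52357/736⌋ = 72 − 71 = 1
n=73: ⌊(74·717+733)/736⌋ − ⌊(73·717+733)/736⌋ = ⌊53791/736⌋ − ⌊53074/736⌋ = 73 − 72 = 1
n=74: ⌊(75·717+733)/736⌋ − ⌊(74·717+733)/736⌋ = ⌊54508/736⌋ − ⌊53791/736⌋ = 74 − 73 = 1
n=75: ⌊(76·717+733)/736⌋ − ⌊(75·717+733)/736⌋ = ⌊55225/736⌋ − ⌊54508/736⌋ = 75 − 74 = 1
n=76: ⌊(77·717+733)/736⌋ − ⌊(76·717+733)/736⌋ = ⌊55942/736⌋ − ⌊55225/736⌋ = 76 − 75 = 1
n=77: ⌊(78·717+733)/736⌋ − ⌊(77·717+733)/736⌋ = ⌊56659/736⌋ − ⌊55942/736⌋ = 76 − 76 = 0
n=78: ⌊(79·717+733)/736⌋ − ⌊(78·717+733)/736⌋ = ⌊57376/736⌋ − ⌊56659/736⌋ = 77 − 76 = 1
n=79: ⌊(80·717+733)/736⌋ − ⌊(79·717+733)/736⌋ = ⌊58093/736⌋ − ⌊57376/736⌋ = 78 − 77 = 1

11111111111111111111111111111111111111011111111111111111111111111111111111111011


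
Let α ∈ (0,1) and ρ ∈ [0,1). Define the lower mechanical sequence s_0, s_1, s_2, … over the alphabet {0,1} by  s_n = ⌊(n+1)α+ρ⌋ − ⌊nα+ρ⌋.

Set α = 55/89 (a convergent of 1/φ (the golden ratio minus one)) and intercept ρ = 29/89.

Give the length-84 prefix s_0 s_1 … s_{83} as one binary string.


011011010110101101101011011010110101101101011010110110101101101011010110110101101101

n=0: ⌊(1·55+29)/89⌋ − ⌊(0·55+29)/89⌋ = ⌊84/89⌋ − ⌊29/89⌋ = 0 − 0 = 0
n=1: ⌊(2·55+29)/89⌋ − ⌊(1·55+29)/89⌋ = ⌊139/89⌋ − ⌊84/89⌋ = 1 − 0 = 1
n=2: ⌊(3·55+29)/89⌋ − ⌊(2·55+29)/89⌋ = ⌊194/89⌋ − ⌊139/89⌋ = 2 − 1 = 1
n=3: ⌊(4·55+29)/89⌋ − ⌊(3·55+29)/89⌋ = ⌊249/89⌋ − ⌊194/89⌋ = 2 − 2 = 0
n=4: ⌊(5·55+29)/89⌋ − ⌊(4·55+29)/89⌋ = ⌊304/89⌋ − ⌊249/89⌋ = 3 − 2 = 1
n=5: ⌊(6·55+29)/89⌋ − ⌊(5·55+29)/89⌋ = ⌊359/89⌋ − ⌊304/89⌋ = 4 − 3 = 1
n=6: ⌊(7·55+29)/89⌋ − ⌊(6·55+29)/89⌋ = ⌊414/89⌋ − ⌊359/89⌋ = 4 − 4 = 0
n=7: ⌊(8·55+29)/89⌋ − ⌊(7·55+29)/89⌋ = ⌊469/89⌋ − ⌊414/89⌋ = 5 − 4 = 1
n=8: ⌊(9·55+29)/89⌋ − ⌊(8·55+29)/89⌋ = ⌊524/89⌋ − ⌊469/89⌋ = 5 − 5 = 0
n=9: ⌊(10·55+29)/89⌋ − ⌊(9·55+29)/89⌋ = ⌊579/89⌋ − ⌊524/89⌋ = 6 − 5 = 1
n=10: ⌊(11·55+29)/89⌋ − ⌊(10·55+29)/89⌋ = ⌊634/89⌋ − ⌊579/89⌋ = 7 − 6 = 1
n=11: ⌊(12·55+29)/89⌋ − ⌊(11·55+29)/89⌋ = ⌊689/89⌋ − ⌊634/89⌋ = 7 − 7 = 0
n=12: ⌊(13·55+29)/89⌋ − ⌊(12·55+29)/89⌋ = ⌊744/89⌋ − ⌊689/89⌋ = 8 − 7 = 1
n=13: ⌊(14·55+29)/89⌋ − ⌊(13·55+29)/89⌋ = ⌊799/89⌋ − ⌊744/89⌋ = 8 − 8 = 0
n=14: ⌊(15·55+29)/89⌋ − ⌊(14·55+29)/89⌋ = ⌊854/89⌋ − ⌊799/89⌋ = 9 − 8 = 1
n=15: ⌊(16·55+29)/89⌋ − ⌊(15·55+29)/89⌋ = ⌊909/89⌋ − ⌊854/89⌋ = 10 − 9 = 1
n=16: ⌊(17·55+29)/89⌋ − ⌊(16·55+29)/89⌋ = ⌊964/89⌋ − ⌊909/89⌋ = 10 − 10 = 0
n=17: ⌊(18·55+29)/89⌋ − ⌊(17·55+29)/89⌋ = ⌊1019/89⌋ − ⌊964/89⌋ = 11 − 10 = 1
n=18: ⌊(19·55+29)/89⌋ − ⌊(18·55+29)/89⌋ = ⌊1074/89⌋ − ⌊1019/89⌋ = 12 − 11 = 1
n=19: ⌊(20·55+29)/89⌋ − ⌊(19·55+29)/89⌋ = ⌊1129/89⌋ − ⌊1074/89⌋ = 12 − 12 = 0
n=20: ⌊(21·55+29)/89⌋ − ⌊(20·55+29)/89⌋ = ⌊1184/89⌋ − ⌊1129/89⌋ = 13 − 12 = 1
n=21: ⌊(22·55+29)/89⌋ − ⌊(21·55+29)/89⌋ = ⌊1239/89⌋ − ⌊1184/89⌋ = 13 − 13 = 0
n=22: ⌊(23·55+29)/89⌋ − ⌊(22·55+29)/89⌋ = ⌊1294/89⌋ − ⌊1239/89⌋ = 14 − 13 = 1
n=23: ⌊(24·55+29)/89⌋ − ⌊(23·55+29)/89⌋ = ⌊1349/89⌋ − ⌊1294/89⌋ = 15 − 14 = 1
n=24: ⌊(25·55+29)/89⌋ − ⌊(24·55+29)/89⌋ = ⌊1404/89⌋ − ⌊1349/89⌋ = 15 − 15 = 0
n=25: ⌊(26·55+29)/89⌋ − ⌊(25·55+29)/89⌋ = ⌊1459/89⌋ − ⌊1404/89⌋ = 16 − 15 = 1
n=26: ⌊(27·55+29)/89⌋ − ⌊(26·55+29)/89⌋ = ⌊1514/89⌋ − ⌊1459/89⌋ = 17 − 16 = 1
n=27: ⌊(28·55+29)/89⌋ − ⌊(27·55+29)/89⌋ = ⌊1569/89⌋ − ⌊1514/89⌋ = 17 − 17 = 0
n=28: ⌊(29·55+29)/89⌋ − ⌊(28·55+29)/89⌋ = ⌊1624/89⌋ − ⌊1569/89⌋ = 18 − 17 = 1
n=29: ⌊(30·55+29)/89⌋ − ⌊(29·55+29)/89⌋ = ⌊1679/89⌋ − ⌊1624/89⌋ = 18 − 18 = 0
n=30: ⌊(31·55+29)/89⌋ − ⌊(30·55+29)/89⌋ = ⌊1734/89⌋ − ⌊1679/89⌋ = 19 − 18 = 1
n=31: ⌊(32·55+29)/89⌋ − ⌊(31·55+29)/89⌋ = ⌊1789/89⌋ − ⌊1734/89⌋ = 20 − 19 = 1
n=32: ⌊(33·55+29)/89⌋ − ⌊(32·55+29)/89⌋ = ⌊1844/89⌋ − ⌊1789/89⌋ = 20 − 20 = 0
n=33: ⌊(34·55+29)/89⌋ − ⌊(33·55+29)/89⌋ = ⌊1899/89⌋ − ⌊1844/89⌋ = 21 − 20 = 1
n=34: ⌊(35·55+29)/89⌋ − ⌊(34·55+29)/89⌋ = ⌊1954/89⌋ − ⌊1899/89⌋ = 21 − 21 = 0
n=35: ⌊(36·55+29)/89⌋ − ⌊(35·55+29)/89⌋ = ⌊2009/89⌋ − ⌊1954/89⌋ = 22 − 21 = 1
n=36: ⌊(37·55+29)/89⌋ − ⌊(36·55+29)/89⌋ = ⌊2064/89⌋ − ⌊2009/89⌋ = 23 − 22 = 1
n=37: ⌊(38·55+29)/89⌋ − ⌊(37·55+29)/89⌋ = ⌊2119/89⌋ − ⌊2064/89⌋ = 23 − 23 = 0
n=38: ⌊(39·55+29)/89⌋ − ⌊(38·55+29)/89⌋ = ⌊2174/89⌋ − ⌊2119/89⌋ = 24 − 23 = 1
n=39: ⌊(40·55+29)/89⌋ − ⌊(39·55+29)/89⌋ = ⌊2229/89⌋ − ⌊2174/89⌋ = 25 − 24 = 1
n=40: ⌊(41·55+29)/89⌋ − ⌊(40·55+29)/89⌋ = ⌊2284/89⌋ − ⌊2229/89⌋ = 25 − 25 = 0
n=41: ⌊(42·55+29)/89⌋ − ⌊(41·55+29)/89⌋ = ⌊2339/89⌋ − ⌊2284/89⌋ = 26 − 25 = 1
n=42: ⌊(43·55+29)/89⌋ − ⌊(42·55+29)/89⌋ = ⌊2394/89⌋ − ⌊2339/89⌋ = 26 − 26 = 0
n=43: ⌊(44·55+29)/89⌋ − ⌊(43·55+29)/89⌋ = ⌊2449/89⌋ − ⌊2394/89⌋ = 27 − 26 = 1
n=44: ⌊(45·55+29)/89⌋ − ⌊(44·55+29)/89⌋ = ⌊2504/89⌋ − ⌊2449/89⌋ = 28 − 27 = 1
n=45: ⌊(46·55+29)/89⌋ − ⌊(45·55+29)/89⌋ = ⌊2559/89⌋ − ⌊2504/89⌋ = 28 − 28 = 0
n=46: ⌊(47·55+29)/89⌋ − ⌊(46·55+29)/89⌋ = ⌊2614/89⌋ − ⌊2559/89⌋ = 29 − 28 = 1
n=47: ⌊(48·55+29)/89⌋ − ⌊(47·55+29)/89⌋ = ⌊2669/89⌋ − ⌊2614/89⌋ = 29 − 29 = 0
n=48: ⌊(49·55+29)/89⌋ − ⌊(48·55+29)/89⌋ = ⌊2724/89⌋ − ⌊2669/89⌋ = 30 − 29 = 1
n=49: ⌊(50·55+29)/89⌋ − ⌊(49·55+29)/89⌋ = ⌊2779/89⌋ − ⌊2724/89⌋ = 31 − 30 = 1
n=50: ⌊(51·55+29)/89⌋ − ⌊(50·55+29)/89⌋ = ⌊2834/89⌋ − ⌊2779/89⌋ = 31 − 31 = 0
n=51: ⌊(52·55+29)/89⌋ − ⌊(51·55+29)/89⌋ = ⌊2889/89⌋ − ⌊2834/89⌋ = 32 − 31 = 1
n=52: ⌊(53·55+29)/89⌋ − ⌊(52·55+29)/89⌋ = ⌊2944/89⌋ − ⌊2889/89⌋ = 33 − 32 = 1
n=53: ⌊(54·55+29)/89⌋ − ⌊(53·55+29)/89⌋ = ⌊2999/89⌋ − ⌊2944/89⌋ = 33 − 33 = 0
n=54: ⌊(55·55+29)/89⌋ − ⌊(54·55+29)/89⌋ = ⌊3054/89⌋ − ⌊2999/89⌋ = 34 − 33 = 1
n=55: ⌊(56·55+29)/89⌋ − ⌊(55·55+29)/89⌋ = ⌊3109/89⌋ − ⌊3054/89⌋ = 34 − 34 = 0
n=56: ⌊(57·55+29)/89⌋ − ⌊(56·55+29)/89⌋ = ⌊3164/89⌋ − ⌊3109/89⌋ = 35 − 34 = 1
n=57: ⌊(58·55+29)/89⌋ − ⌊(57·55+29)/89⌋ = ⌊3219/89⌋ − ⌊3164/89⌋ = 36 − 35 = 1
n=58: ⌊(59·55+29)/89⌋ − ⌊(58·55+29)/89⌋ = ⌊3274/89⌋ − ⌊3219/89⌋ = 36 − 36 = 0
n=59: ⌊(60·55+29)/89⌋ − ⌊(59·55+29)/89⌋ = ⌊3329/89⌋ − ⌊3274/89⌋ = 37 − 36 = 1
n=60: ⌊(61·55+29)/89⌋ − ⌊(60·55+29)/89⌋ = ⌊3384/89⌋ − ⌊3329/89⌋ = 38 − 37 = 1
n=61: ⌊(62·55+29)/89⌋ − ⌊(61·55+29)/89⌋ = ⌊3439/89⌋ − ⌊3384/89⌋ = 38 − 38 = 0
n=62: ⌊(63·55+29)/89⌋ − ⌊(62·55+29)/89⌋ = ⌊3494/89⌋ − ⌊3439/89⌋ = 39 − 38 = 1
n=63: ⌊(64·55+29)/89⌋ − ⌊(63·55+29)/89⌋ = ⌊3549/89⌋ − ⌊3494/89⌋ = 39 − 39 = 0
n=64: ⌊(65·55+29)/89⌋ − ⌊(64·55+29)/89⌋ = ⌊3604/89⌋ − ⌊3549/89⌋ = 40 − 39 = 1
n=65: ⌊(66·55+29)/89⌋ − ⌊(65·55+29)/89⌋ = ⌊3659/89⌋ − ⌊3604/89⌋ = 41 − 40 = 1
n=66: ⌊(67·55+29)/89⌋ − ⌊(66·55+29)/89⌋ = ⌊3714/89⌋ − ⌊3659/89⌋ = 41 − 41 = 0
n=67: ⌊(68·55+29)/89⌋ − ⌊(67·55+29)/89⌋ = ⌊3769/89⌋ − ⌊3714/89⌋ = 42 − 41 = 1
n=68: ⌊(69·55+29)/89⌋ − ⌊(68·55+29)/89⌋ = ⌊3824/89⌋ − ⌊3769/89⌋ = 42 − 42 = 0
n=69: ⌊(70·55+29)/89⌋ − ⌊(69·55+29)/89⌋ = ⌊3879/89⌋ − ⌊3824/89⌋ = 43 − 42 = 1
n=70: ⌊(71·55+29)/89⌋ − ⌊(70·55+29)/89⌋ = ⌊3934/89⌋ − ⌊3879/89⌋ = 44 − 43 = 1
n=71: ⌊(72·55+29)/89⌋ − ⌊(71·55+29)/89⌋ = ⌊3989/89⌋ − ⌊3934/89⌋ = 44 − 44 = 0
n=72: ⌊(73·55+29)/89⌋ − ⌊(72·55+29)/89⌋ = ⌊4044/89⌋ − ⌊3989/89⌋ = 45 − 44 = 1
n=73: ⌊(74·55+29)/89⌋ − ⌊(73·55+29)/89⌋ = ⌊4099/89⌋ − ⌊4044/89⌋ = 46 − 45 = 1
n=74: ⌊(75·55+29)/89⌋ − ⌊(74·55+29)/89⌋ = ⌊4154/89⌋ − ⌊4099/89⌋ = 46 − 46 = 0
n=75: ⌊(76·55+29)/89⌋ − ⌊(75·55+29)/89⌋ = ⌊4209/89⌋ − ⌊4154/89⌋ = 47 − 46 = 1
n=76: ⌊(77·55+29)/89⌋ − ⌊(76·55+29)/89⌋ = ⌊4264/89⌋ − ⌊4209/89⌋ = 47 − 47 = 0
n=77: ⌊(78·55+29)/89⌋ − ⌊(77·55+29)/89⌋ = ⌊4319/89⌋ − ⌊4264/89⌋ = 48 − 47 = 1
n=78: ⌊(79·55+29)/89⌋ − ⌊(78·55+29)/89⌋ = ⌊4374/89⌋ − ⌊4319/89⌋ = 49 − 48 = 1
n=79: ⌊(80·55+29)/89⌋ − ⌊(79·55+29)/89⌋ = ⌊4429/89⌋ − ⌊4374/89⌋ = 49 − 49 = 0
n=80: ⌊(81·55+29)/89⌋ − ⌊(80·55+29)/89⌋ = ⌊4484/89⌋ − ⌊4429/89⌋ = 50 − 49 = 1
n=81: ⌊(82·55+29)/89⌋ − ⌊(81·55+29)/89⌋ = ⌊4539/89⌋ − ⌊4484/89⌋ = 51 − 50 = 1
n=82: ⌊(83·55+29)/89⌋ − ⌊(82·55+29)/89⌋ = ⌊4594/89⌋ − ⌊4539/89⌋ = 51 − 51 = 0
n=83: ⌊(84·55+29)/89⌋ − ⌊(83·55+29)/89⌋ = ⌊4649/89⌋ − ⌊4594/89⌋ = 52 − 51 = 1
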